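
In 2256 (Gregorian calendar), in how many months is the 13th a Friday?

Check the 13th of each month of 2256: Jan 13: Sun, Feb 13: Wed, Mar 13: Thu, Apr 13: Sun, May 13: Tue, Jun 13: Fri, Jul 13: Sun, Aug 13: Wed, Sep 13: Sat, Oct 13: Mon, Nov 13: Thu, Dec 13: Sat.
Friday occurs in June — 1 month.

1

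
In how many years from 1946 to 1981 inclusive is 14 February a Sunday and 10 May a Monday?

Check each year's weekday for 14 February and 10 May:
  1946: Thu/Fri  1947: Fri/Sat  1948: Sat/Mon  1949: Mon/Tue  1950: Tue/Wed  1951: Wed/Thu  1952: Thu/Sat  1953: Sat/Sun  1954: Sun/Mon ✓  1955: Mon/Tue  1956: Tue/Thu  1957: Thu/Fri  1958: Fri/Sat  1959: Sat/Sun  …(8 more)…  1968: Wed/Fri  1969: Fri/Sat  1970: Sat/Sun  1971: Sun/Mon ✓  1972: Mon/Wed  1973: Wed/Thu  1974: Thu/Fri  1975: Fri/Sat  1976: Sat/Mon  1977: Mon/Tue  1978: Tue/Wed  1979: Wed/Thu  1980: Thu/Sat  1981: Sat/Sun
Both conditions hold in: 1954, 1965, 1971 — 3.

3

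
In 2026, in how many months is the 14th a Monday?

Check the 14th of each month of 2026: Jan 14: Wed, Feb 14: Sat, Mar 14: Sat, Apr 14: Tue, May 14: Thu, Jun 14: Sun, Jul 14: Tue, Aug 14: Fri, Sep 14: Mon, Oct 14: Wed, Nov 14: Sat, Dec 14: Mon.
Monday occurs in September, December — 2 months.

2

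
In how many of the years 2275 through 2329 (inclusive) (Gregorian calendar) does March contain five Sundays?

March has 31 days; it has five Sundays when Sunday falls among the first (month-length − 28) days — i.e. when March 1 is one of Sunday/Saturday/Friday.
March 1 by year: 2275:Mon 2276:Wed 2277:Thu 2278:Fri✓ 2279:Sat✓ 2280:Mon 2281:Tue 2282:Wed 2283:Thu 2284:Sat✓ 2285:Sun✓ 2286:Mon 2287:Tue 2288:Thu 2289:Fri✓ …(25 more)… 2315:Mon 2316:Wed 2317:Thu 2318:Fri✓ 2319:Sat✓ 2320:Mon 2321:Tue 2322:Wed 2323:Thu 2324:Sat✓ 2325:Sun✓ 2326:Mon 2327:Tue 2328:Thu 2329:Fri✓
Years with five Sundays: 2278, 2279, 2284, 2285, 2289, 2290, 2291, 2295, 2296, 2301, 2302, 2303, 2307, 2308, 2312, 2313, 2314, 2318, 2319, 2324, 2325, 2329 → 22.

22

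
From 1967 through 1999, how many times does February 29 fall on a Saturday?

1

Leap years in 1967–1999: 8 of them.
Feb 29 weekday advances by 5 (mod 7) from one leap year to the next four years later (or differs when a century non-leap intervenes).
Leap-day weekdays: 1968:Thu 1972:Tue 1976:Sun 1980:Fri 1984:Wed 1988:Mon 1992:Sat✓ 1996:Thu
Saturday: 1992 → 1.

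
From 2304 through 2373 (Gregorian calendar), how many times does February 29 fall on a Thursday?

3

Leap years in 2304–2373: 18 of them.
Feb 29 weekday advances by 5 (mod 7) from one leap year to the next four years later (or differs when a century non-leap intervenes).
Leap-day weekdays: 2304:Mon 2308:Sat 2312:Thu✓ 2316:Tue 2320:Sun 2324:Fri 2328:Wed 2332:Mon 2336:Sat 2340:Thu✓ 2344:Tue 2348:Sun 2352:Fri 2356:Wed 2360:Mon 2364:Sat 2368:Thu✓ 2372:Tue
Thursday: 2312, 2340, 2368 → 3.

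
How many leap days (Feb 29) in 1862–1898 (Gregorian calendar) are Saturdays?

2

Leap years in 1862–1898: 9 of them.
Feb 29 weekday advances by 5 (mod 7) from one leap year to the next four years later (or differs when a century non-leap intervenes).
Leap-day weekdays: 1864:Mon 1868:Sat✓ 1872:Thu 1876:Tue 1880:Sun 1884:Fri 1888:Wed 1892:Mon 1896:Sat✓
Saturday: 1868, 1896 → 2.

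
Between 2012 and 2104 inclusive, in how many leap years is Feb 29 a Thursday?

3

Leap years in 2012–2104: 23 of them.
Feb 29 weekday advances by 5 (mod 7) from one leap year to the next four years later (or differs when a century non-leap intervenes).
Leap-day weekdays: 2012:Wed 2016:Mon 2020:Sat 2024:Thu✓ 2028:Tue 2032:Sun 2036:Fri 2040:Wed 2044:Mon 2048:Sat 2052:Thu✓ 2056:Tue 2060:Sun 2064:Fri 2068:Wed 2072:Mon 2076:Sat 2080:Thu✓ 2084:Tue 2088:Sun 2092:Fri 2096:Wed 2104:Fri
Thursday: 2024, 2052, 2080 → 3.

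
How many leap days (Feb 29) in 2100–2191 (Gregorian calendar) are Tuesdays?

Leap years in 2100–2191: 22 of them.
Feb 29 weekday advances by 5 (mod 7) from one leap year to the next four years later (or differs when a century non-leap intervenes).
Leap-day weekdays: 2104:Fri 2108:Wed 2112:Mon 2116:Sat 2120:Thu 2124:Tue✓ 2128:Sun 2132:Fri 2136:Wed 2140:Mon 2144:Sat 2148:Thu 2152:Tue✓ 2156:Sun 2160:Fri 2164:Wed 2168:Mon 2172:Sat 2176:Thu 2180:Tue✓ 2184:Sun 2188:Fri
Tuesday: 2124, 2152, 2180 → 3.

3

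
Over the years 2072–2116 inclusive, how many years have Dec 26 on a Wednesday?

7

Track Dec 26's weekday year by year (advancing +1, or +2 across a Feb 29):
  2072: Mon  2073: Tue (+1)  2074: Wed (+1) ✓  2075: Thu (+1)  2076: Sat (+2)
  2077: Sun (+1)  2078: Mon (+1)  2079: Tue (+1)  2080: Thu (+2)  2081: Fri (+1)
  2082: Sat (+1)  2083: Sun (+1)  2084: Tue (+2)  2085: Wed (+1) ✓  … (17 more years) …
  2103: Wed (+1) ✓  2104: Fri (+2)  2105: Sat (+1)  2106: Sun (+1)  2107: Mon (+1)
  2108: Wed (+2) ✓  2109: Thu (+1)  2110: Fri (+1)  2111: Sat (+1)  2112: Mon (+2)
  2113: Tue (+1)  2114: Wed (+1) ✓  2115: Thu (+1)  2116: Sat (+2)
Wednesday years: 2074, 2085, 2091, 2096, 2103, 2108, 2114 — 7 in total.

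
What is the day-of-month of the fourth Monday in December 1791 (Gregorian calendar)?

26

December 1, 1791 is a Thursday, so the first Monday is the 5th.
The fourth Monday is 5 + 21 = 26.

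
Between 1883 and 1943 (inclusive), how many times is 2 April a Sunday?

8

Track 2 April's weekday year by year (advancing +1, or +2 across a Feb 29):
  1883: Mon  1884: Wed (+2)  1885: Thu (+1)  1886: Fri (+1)  1887: Sat (+1)
  1888: Mon (+2)  1889: Tue (+1)  1890: Wed (+1)  1891: Thu (+1)  1892: Sat (+2)
  1893: Sun (+1) ✓  1894: Mon (+1)  1895: Tue (+1)  1896: Thu (+2)  … (33 more years) …
  1930: Wed (+1)  1931: Thu (+1)  1932: Sat (+2)  1933: Sun (+1) ✓  1934: Mon (+1)
  1935: Tue (+1)  1936: Thu (+2)  1937: Fri (+1)  1938: Sat (+1)  1939: Sun (+1) ✓
  1940: Tue (+2)  1941: Wed (+1)  1942: Thu (+1)  1943: Fri (+1)
Sunday years: 1893, 1899, 1905, 1911, 1916, 1922, 1933, 1939 — 8 in total.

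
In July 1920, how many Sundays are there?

4

July 1920 has 31 days and begins on Thursday.
The first Sunday is July 4.
Sundays fall on 4, 11, 18, 25 — that's 4.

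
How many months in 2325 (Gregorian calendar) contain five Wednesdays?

4

A month of length L has five Wednesdays iff its first Wednesday is on day ≤ L−28 (so day 1–3 in a 31-day month, 1–2 in a 30-day month, day 1 in a leap February).
Checking each month of 2325: Jan starts Thu (31d); Feb starts Sun (28d); Mar starts Sun (31d); Apr starts Wed (30d) ✓; May starts Fri (31d); Jun starts Mon (30d); Jul starts Wed (31d) ✓; Aug starts Sat (31d); Sep starts Tue (30d) ✓; Oct starts Thu (31d); Nov starts Sun (30d); Dec starts Tue (31d) ✓.
Five-Wednesday months: April, July, September, December → 4.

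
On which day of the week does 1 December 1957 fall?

Sunday

January 1, 1957 is a Tuesday.
December 1 is day 335 of the year, i.e. 334 days after Jan 1.
334 mod 7 = 5, so advance 5 weekdays from Tuesday: Sunday.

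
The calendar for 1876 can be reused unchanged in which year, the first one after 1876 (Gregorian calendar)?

Two years share a calendar iff Jan 1 falls on the same weekday and both are leap or both are common. 1876: Jan 1 is Saturday, leap year.
1877: Jan 1 Monday, common
1878: Jan 1 Tuesday, common
1879: Jan 1 Wednesday, common
1880: Jan 1 Thursday, leap
1881: Jan 1 Saturday, common
1882: Jan 1 Sunday, common
1883: Jan 1 Monday, common
1884: Jan 1 Tuesday, leap
1885: Jan 1 Thursday, common
1886: Jan 1 Friday, common
1887: Jan 1 Saturday, common
1888: Jan 1 Sunday, leap
1889: Jan 1 Tuesday, common
1890: Jan 1 Wednesday, common
1891: Jan 1 Thursday, common
1892: Jan 1 Friday, leap
1893: Jan 1 Sunday, common
1894: Jan 1 Monday, common
1895: Jan 1 Tuesday, common
1896: Jan 1 Wednesday, leap
1897: Jan 1 Friday, common
1898: Jan 1 Saturday, common
1899: Jan 1 Sunday, common
1900: Jan 1 Monday, common
1901: Jan 1 Tuesday, common
1902: Jan 1 Wednesday, common
1903: Jan 1 Thursday, common
1904: Jan 1 Friday, leap
1905: Jan 1 Sunday, common
1906: Jan 1 Monday, common
1907: Jan 1 Tuesday, common
1908: Jan 1 Wednesday, leap
1909: Jan 1 Friday, common
1910: Jan 1 Saturday, common
1911: Jan 1 Sunday, common
1912: Jan 1 Monday, leap
1913: Jan 1 Wednesday, common
1914: Jan 1 Thursday, common
1915: Jan 1 Friday, common
1916: Jan 1 Saturday, leap
1916 matches on both conditions.

1916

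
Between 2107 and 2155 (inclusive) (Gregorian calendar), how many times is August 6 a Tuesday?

Track August 6's weekday year by year (advancing +1, or +2 across a Feb 29):
  2107: Sat  2108: Mon (+2)  2109: Tue (+1) ✓  2110: Wed (+1)  2111: Thu (+1)
  2112: Sat (+2)  2113: Sun (+1)  2114: Mon (+1)  2115: Tue (+1) ✓  2116: Thu (+2)
  2117: Fri (+1)  2118: Sat (+1)  2119: Sun (+1)  2120: Tue (+2) ✓  … (21 more years) …
  2142: Mon (+1)  2143: Tue (+1) ✓  2144: Thu (+2)  2145: Fri (+1)  2146: Sat (+1)
  2147: Sun (+1)  2148: Tue (+2) ✓  2149: Wed (+1)  2150: Thu (+1)  2151: Fri (+1)
  2152: Sun (+2)  2153: Mon (+1)  2154: Tue (+1) ✓  2155: Wed (+1)
Tuesday years: 2109, 2115, 2120, 2126, 2137, 2143, 2148, 2154 — 8 in total.

8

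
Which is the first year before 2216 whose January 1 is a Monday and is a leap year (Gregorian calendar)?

2176

Jan 1 advances by 2 weekdays after a leap year and by 1 after a common year.
2216: Jan 1 is Monday (leap).
2215: Sunday
2214: Saturday
2213: Friday
2212: Wednesday (leap)
2211: Tuesday
2210: Monday
2209: Sunday
2208: Friday (leap)
2207: Thursday
2206: Wednesday
2205: Tuesday
2204: Sunday (leap)
2203: Saturday
2202: Friday
2201: Thursday
2200: Wednesday
2199: Tuesday
2198: Monday
2197: Sunday
2196: Friday (leap)
2195: Thursday
2194: Wednesday
2193: Tuesday
2192: Sunday (leap)
2191: Saturday
2190: Friday
2189: Thursday
2188: Tuesday (leap)
2187: Monday
2186: Sunday
2185: Saturday
2184: Thursday (leap)
2183: Wednesday
2182: Tuesday
2181: Monday
2180: Saturday (leap)
2179: Friday
2178: Thursday
2177: Wednesday
2176: Monday (leap)
2176 begins on a Monday and is a leap year.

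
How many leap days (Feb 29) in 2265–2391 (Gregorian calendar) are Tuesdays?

4

Leap years in 2265–2391: 30 of them.
Feb 29 weekday advances by 5 (mod 7) from one leap year to the next four years later (or differs when a century non-leap intervenes).
Leap-day weekdays: 2268:Sat 2272:Thu 2276:Tue✓ 2280:Sun 2284:Fri 2288:Wed 2292:Mon 2296:Sat 2304:Mon 2308:Sat 2312:Thu 2316:Tue✓ 2320:Sun …(4 more)… 2340:Thu 2344:Tue✓ 2348:Sun 2352:Fri 2356:Wed 2360:Mon 2364:Sat 2368:Thu 2372:Tue✓ 2376:Sun 2380:Fri 2384:Wed 2388:Mon
Tuesday: 2276, 2316, 2344, 2372 → 4.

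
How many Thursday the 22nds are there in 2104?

Check the 22nd of each month of 2104: Jan 22: Tue, Feb 22: Fri, Mar 22: Sat, Apr 22: Tue, May 22: Thu, Jun 22: Sun, Jul 22: Tue, Aug 22: Fri, Sep 22: Mon, Oct 22: Wed, Nov 22: Sat, Dec 22: Mon.
Thursday occurs in May — 1 month.

1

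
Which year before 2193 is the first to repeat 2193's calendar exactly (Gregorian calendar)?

Two years share a calendar iff Jan 1 falls on the same weekday and both are leap or both are common. 2193: Jan 1 is Tuesday, common year.
2192: Jan 1 Sunday, leap
2191: Jan 1 Saturday, common
2190: Jan 1 Friday, common
2189: Jan 1 Thursday, common
2188: Jan 1 Tuesday, leap
2187: Jan 1 Monday, common
2186: Jan 1 Sunday, common
2185: Jan 1 Saturday, common
2184: Jan 1 Thursday, leap
2183: Jan 1 Wednesday, common
2182: Jan 1 Tuesday, common
2182 matches on both conditions.

2182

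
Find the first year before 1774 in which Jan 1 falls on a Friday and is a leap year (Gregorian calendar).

1768

Jan 1 advances by 2 weekdays after a leap year and by 1 after a common year.
1774: Jan 1 is Saturday.
1773: Friday
1772: Wednesday (leap)
1771: Tuesday
1770: Monday
1769: Sunday
1768: Friday (leap)
1768 begins on a Friday and is a leap year.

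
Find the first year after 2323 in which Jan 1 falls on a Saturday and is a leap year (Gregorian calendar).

2344

Jan 1 advances by 2 weekdays after a leap year and by 1 after a common year.
2323: Jan 1 is Monday.
2324: Tuesday (leap)
2325: Thursday
2326: Friday
2327: Saturday
2328: Sunday (leap)
2329: Tuesday
2330: Wednesday
2331: Thursday
2332: Friday (leap)
2333: Sunday
2334: Monday
2335: Tuesday
2336: Wednesday (leap)
2337: Friday
2338: Saturday
2339: Sunday
2340: Monday (leap)
2341: Wednesday
2342: Thursday
2343: Friday
2344: Saturday (leap)
2344 begins on a Saturday and is a leap year.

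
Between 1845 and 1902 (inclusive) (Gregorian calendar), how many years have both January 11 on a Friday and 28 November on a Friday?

Check each year's weekday for January 11 and 28 November:
  1845: Sat/Fri  1846: Sun/Sat  1847: Mon/Sun  1848: Tue/Tue  1849: Thu/Wed  1850: Fri/Thu  1851: Sat/Fri  1852: Sun/Sun  1853: Tue/Mon  1854: Wed/Tue  1855: Thu/Wed  1856: Fri/Fri ✓  1857: Sun/Sat  1858: Mon/Sun  …(30 more)…  1889: Fri/Thu  1890: Sat/Fri  1891: Sun/Sat  1892: Mon/Mon  1893: Wed/Tue  1894: Thu/Wed  1895: Fri/Thu  1896: Sat/Sat  1897: Mon/Sun  1898: Tue/Mon  1899: Wed/Tue  1900: Thu/Wed  1901: Fri/Thu  1902: Sat/Fri
Both conditions hold in: 1856, 1884 — 2.

2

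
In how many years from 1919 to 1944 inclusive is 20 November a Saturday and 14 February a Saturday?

Check each year's weekday for 20 November and 14 February:
  1919: Thu/Fri  1920: Sat/Sat ✓  1921: Sun/Mon  1922: Mon/Tue  1923: Tue/Wed  1924: Thu/Thu  1925: Fri/Sat  1926: Sat/Sun  1927: Sun/Mon  1928: Tue/Tue  1929: Wed/Thu  1930: Thu/Fri  1931: Fri/Sat  1932: Sun/Sun  1933: Mon/Tue  1934: Tue/Wed  1935: Wed/Thu  1936: Fri/Fri  1937: Sat/Sun  1938: Sun/Mon  1939: Mon/Tue  1940: Wed/Wed  1941: Thu/Fri  1942: Fri/Sat  1943: Sat/Sun  1944: Mon/Mon
Both conditions hold in: 1920 — 1.

1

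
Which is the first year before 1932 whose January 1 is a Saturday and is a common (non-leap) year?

1927

Jan 1 advances by 2 weekdays after a leap year and by 1 after a common year.
1932: Jan 1 is Friday (leap).
1931: Thursday
1930: Wednesday
1929: Tuesday
1928: Sunday (leap)
1927: Saturday
1927 begins on a Saturday and is a common year.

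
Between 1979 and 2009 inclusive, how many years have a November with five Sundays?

10

November has 30 days; it has five Sundays when Sunday falls among the first (month-length − 28) days — i.e. when November 1 is one of Sunday/Saturday.
November 1 by year: 1979:Thu 1980:Sat✓ 1981:Sun✓ 1982:Mon 1983:Tue 1984:Thu 1985:Fri 1986:Sat✓ 1987:Sun✓ 1988:Tue 1989:Wed 1990:Thu 1991:Fri 1992:Sun✓ 1993:Mon 1994:Tue 1995:Wed 1996:Fri 1997:Sat✓ 1998:Sun✓ 1999:Mon 2000:Wed 2001:Thu 2002:Fri 2003:Sat✓ 2004:Mon 2005:Tue 2006:Wed 2007:Thu 2008:Sat✓ 2009:Sun✓
Years with five Sundays: 1980, 1981, 1986, 1987, 1992, 1997, 1998, 2003, 2008, 2009 → 10.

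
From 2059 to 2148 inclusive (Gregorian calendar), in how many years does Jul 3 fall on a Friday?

13

Track Jul 3's weekday year by year (advancing +1, or +2 across a Feb 29):
  2059: Thu  2060: Sat (+2)  2061: Sun (+1)  2062: Mon (+1)  2063: Tue (+1)
  2064: Thu (+2)  2065: Fri (+1) ✓  2066: Sat (+1)  2067: Sun (+1)  2068: Tue (+2)
  2069: Wed (+1)  2070: Thu (+1)  2071: Fri (+1) ✓  2072: Sun (+2)  … (62 more years) …
  2135: Sun (+1)  2136: Tue (+2)  2137: Wed (+1)  2138: Thu (+1)  2139: Fri (+1) ✓
  2140: Sun (+2)  2141: Mon (+1)  2142: Tue (+1)  2143: Wed (+1)  2144: Fri (+2) ✓
  2145: Sat (+1)  2146: Sun (+1)  2147: Mon (+1)  2148: Wed (+2)
Friday years: 2065, 2071, 2076, 2082, 2093, 2099, 2105, 2111, 2116, 2122, 2133, 2139, 2144 — 13 in total.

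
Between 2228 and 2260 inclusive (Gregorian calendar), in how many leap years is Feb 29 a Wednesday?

2

Leap years in 2228–2260: 9 of them.
Feb 29 weekday advances by 5 (mod 7) from one leap year to the next four years later (or differs when a century non-leap intervenes).
Leap-day weekdays: 2228:Fri 2232:Wed✓ 2236:Mon 2240:Sat 2244:Thu 2248:Tue 2252:Sun 2256:Fri 2260:Wed✓
Wednesday: 2232, 2260 → 2.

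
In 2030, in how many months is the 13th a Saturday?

Check the 13th of each month of 2030: Jan 13: Sun, Feb 13: Wed, Mar 13: Wed, Apr 13: Sat, May 13: Mon, Jun 13: Thu, Jul 13: Sat, Aug 13: Tue, Sep 13: Fri, Oct 13: Sun, Nov 13: Wed, Dec 13: Fri.
Saturday occurs in April, July — 2 months.

2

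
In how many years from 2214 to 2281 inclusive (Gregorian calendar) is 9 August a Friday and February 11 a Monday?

Check each year's weekday for 9 August and February 11:
  2214: Tue/Fri  2215: Wed/Sat  2216: Fri/Sun  2217: Sat/Tue  2218: Sun/Wed  2219: Mon/Thu  2220: Wed/Fri  2221: Thu/Sun  2222: Fri/Mon ✓  2223: Sat/Tue  2224: Mon/Wed  2225: Tue/Fri  2226: Wed/Sat  2227: Thu/Sun  …(40 more)…  2268: Sun/Tue  2269: Mon/Thu  2270: Tue/Fri  2271: Wed/Sat  2272: Fri/Sun  2273: Sat/Tue  2274: Sun/Wed  2275: Mon/Thu  2276: Wed/Fri  2277: Thu/Sun  2278: Fri/Mon ✓  2279: Sat/Tue  2280: Mon/Wed  2281: Tue/Fri
Both conditions hold in: 2222, 2233, 2239, 2250, 2261, 2267, 2278 — 7.

7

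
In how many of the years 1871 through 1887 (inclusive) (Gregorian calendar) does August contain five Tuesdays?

August has 31 days; it has five Tuesdays when Tuesday falls among the first (month-length − 28) days — i.e. when August 1 is one of Tuesday/Monday/Sunday.
August 1 by year: 1871:Tue✓ 1872:Thu 1873:Fri 1874:Sat 1875:Sun✓ 1876:Tue✓ 1877:Wed 1878:Thu 1879:Fri 1880:Sun✓ 1881:Mon✓ 1882:Tue✓ 1883:Wed 1884:Fri 1885:Sat 1886:Sun✓ 1887:Mon✓
Years with five Tuesdays: 1871, 1875, 1876, 1880, 1881, 1882, 1886, 1887 → 8.

8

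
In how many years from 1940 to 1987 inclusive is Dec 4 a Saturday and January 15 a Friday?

Check each year's weekday for Dec 4 and January 15:
  1940: Wed/Mon  1941: Thu/Wed  1942: Fri/Thu  1943: Sat/Fri ✓  1944: Mon/Sat  1945: Tue/Mon  1946: Wed/Tue  1947: Thu/Wed  1948: Sat/Thu  1949: Sun/Sat  1950: Mon/Sun  1951: Tue/Mon  1952: Thu/Tue  1953: Fri/Thu  …(20 more)…  1974: Wed/Tue  1975: Thu/Wed  1976: Sat/Thu  1977: Sun/Sat  1978: Mon/Sun  1979: Tue/Mon  1980: Thu/Tue  1981: Fri/Thu  1982: Sat/Fri ✓  1983: Sun/Sat  1984: Tue/Sun  1985: Wed/Tue  1986: Thu/Wed  1987: Fri/Thu
Both conditions hold in: 1943, 1954, 1965, 1971, 1982 — 5.

5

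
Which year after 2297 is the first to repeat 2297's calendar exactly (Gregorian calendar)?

Two years share a calendar iff Jan 1 falls on the same weekday and both are leap or both are common. 2297: Jan 1 is Friday, common year.
2298: Jan 1 Saturday, common
2299: Jan 1 Sunday, common
2300: Jan 1 Monday, common
2301: Jan 1 Tuesday, common
2302: Jan 1 Wednesday, common
2303: Jan 1 Thursday, common
2304: Jan 1 Friday, leap
2305: Jan 1 Sunday, common
2306: Jan 1 Monday, common
2307: Jan 1 Tuesday, common
2308: Jan 1 Wednesday, leap
2309: Jan 1 Friday, common
2309 matches on both conditions.

2309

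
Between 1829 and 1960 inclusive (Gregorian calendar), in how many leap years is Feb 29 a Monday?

Leap years in 1829–1960: 32 of them.
Feb 29 weekday advances by 5 (mod 7) from one leap year to the next four years later (or differs when a century non-leap intervenes).
Leap-day weekdays: 1832:Wed 1836:Mon✓ 1840:Sat 1844:Thu 1848:Tue 1852:Sun 1856:Fri 1860:Wed 1864:Mon✓ 1868:Sat 1872:Thu 1876:Tue 1880:Sun …(6 more)… 1912:Thu 1916:Tue 1920:Sun 1924:Fri 1928:Wed 1932:Mon✓ 1936:Sat 1940:Thu 1944:Tue 1948:Sun 1952:Fri 1956:Wed 1960:Mon✓
Monday: 1836, 1864, 1892, 1904, 1932, 1960 → 6.

6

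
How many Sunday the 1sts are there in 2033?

1

Check the 1st of each month of 2033: Jan 1: Sat, Feb 1: Tue, Mar 1: Tue, Apr 1: Fri, May 1: Sun, Jun 1: Wed, Jul 1: Fri, Aug 1: Mon, Sep 1: Thu, Oct 1: Sat, Nov 1: Tue, Dec 1: Thu.
Sunday occurs in May — 1 month.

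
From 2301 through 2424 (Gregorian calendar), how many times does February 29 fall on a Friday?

Leap years in 2301–2424: 31 of them.
Feb 29 weekday advances by 5 (mod 7) from one leap year to the next four years later (or differs when a century non-leap intervenes).
Leap-day weekdays: 2304:Mon 2308:Sat 2312:Thu 2316:Tue 2320:Sun 2324:Fri✓ 2328:Wed 2332:Mon 2336:Sat 2340:Thu 2344:Tue 2348:Sun 2352:Fri✓ …(5 more)… 2376:Sun 2380:Fri✓ 2384:Wed 2388:Mon 2392:Sat 2396:Thu 2400:Tue 2404:Sun 2408:Fri✓ 2412:Wed 2416:Mon 2420:Sat 2424:Thu
Friday: 2324, 2352, 2380, 2408 → 4.

4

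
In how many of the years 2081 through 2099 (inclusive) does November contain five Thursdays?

5

November has 30 days; it has five Thursdays when Thursday falls among the first (month-length − 28) days — i.e. when November 1 is one of Thursday/Wednesday.
November 1 by year: 2081:Sat 2082:Sun 2083:Mon 2084:Wed✓ 2085:Thu✓ 2086:Fri 2087:Sat 2088:Mon 2089:Tue 2090:Wed✓ 2091:Thu✓ 2092:Sat 2093:Sun 2094:Mon 2095:Tue 2096:Thu✓ 2097:Fri 2098:Sat 2099:Sun
Years with five Thursdays: 2084, 2085, 2090, 2091, 2096 → 5.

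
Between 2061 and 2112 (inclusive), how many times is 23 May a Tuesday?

6

Track 23 May's weekday year by year (advancing +1, or +2 across a Feb 29):
  2061: Mon  2062: Tue (+1) ✓  2063: Wed (+1)  2064: Fri (+2)  2065: Sat (+1)
  2066: Sun (+1)  2067: Mon (+1)  2068: Wed (+2)  2069: Thu (+1)  2070: Fri (+1)
  2071: Sat (+1)  2072: Mon (+2)  2073: Tue (+1) ✓  2074: Wed (+1)  … (24 more years) …
  2099: Sat (+1)  2100: Sun (+1)  2101: Mon (+1)  2102: Tue (+1) ✓  2103: Wed (+1)
  2104: Fri (+2)  2105: Sat (+1)  2106: Sun (+1)  2107: Mon (+1)  2108: Wed (+2)
  2109: Thu (+1)  2110: Fri (+1)  2111: Sat (+1)  2112: Mon (+2)
Tuesday years: 2062, 2073, 2079, 2084, 2090, 2102 — 6 in total.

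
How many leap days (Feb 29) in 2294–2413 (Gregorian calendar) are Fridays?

Leap years in 2294–2413: 29 of them.
Feb 29 weekday advances by 5 (mod 7) from one leap year to the next four years later (or differs when a century non-leap intervenes).
Leap-day weekdays: 2296:Sat 2304:Mon 2308:Sat 2312:Thu 2316:Tue 2320:Sun 2324:Fri✓ 2328:Wed 2332:Mon 2336:Sat 2340:Thu 2344:Tue 2348:Sun …(3 more)… 2364:Sat 2368:Thu 2372:Tue 2376:Sun 2380:Fri✓ 2384:Wed 2388:Mon 2392:Sat 2396:Thu 2400:Tue 2404:Sun 2408:Fri✓ 2412:Wed
Friday: 2324, 2352, 2380, 2408 → 4.

4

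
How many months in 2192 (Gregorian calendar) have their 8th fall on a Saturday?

Check the 8th of each month of 2192: Jan 8: Sun, Feb 8: Wed, Mar 8: Thu, Apr 8: Sun, May 8: Tue, Jun 8: Fri, Jul 8: Sun, Aug 8: Wed, Sep 8: Sat, Oct 8: Mon, Nov 8: Thu, Dec 8: Sat.
Saturday occurs in September, December — 2 months.

2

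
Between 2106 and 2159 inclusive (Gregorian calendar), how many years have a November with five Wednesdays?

16

November has 30 days; it has five Wednesdays when Wednesday falls among the first (month-length − 28) days — i.e. when November 1 is one of Wednesday/Tuesday.
November 1 by year: 2106:Mon 2107:Tue✓ 2108:Thu 2109:Fri 2110:Sat 2111:Sun 2112:Tue✓ 2113:Wed✓ 2114:Thu 2115:Fri 2116:Sun 2117:Mon 2118:Tue✓ 2119:Wed✓ 2120:Fri …(24 more)… 2145:Mon 2146:Tue✓ 2147:Wed✓ 2148:Fri 2149:Sat 2150:Sun 2151:Mon 2152:Wed✓ 2153:Thu 2154:Fri 2155:Sat 2156:Mon 2157:Tue✓ 2158:Wed✓ 2159:Thu
Years with five Wednesdays: 2107, 2112, 2113, 2118, 2119, 2124, 2129, 2130, 2135, 2140, 2141, 2146, 2147, 2152, 2157, 2158 → 16.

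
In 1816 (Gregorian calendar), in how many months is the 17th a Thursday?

1

Check the 17th of each month of 1816: Jan 17: Wed, Feb 17: Sat, Mar 17: Sun, Apr 17: Wed, May 17: Fri, Jun 17: Mon, Jul 17: Wed, Aug 17: Sat, Sep 17: Tue, Oct 17: Thu, Nov 17: Sun, Dec 17: Tue.
Thursday occurs in October — 1 month.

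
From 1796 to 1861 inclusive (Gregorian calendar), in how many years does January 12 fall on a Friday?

Track January 12's weekday year by year (advancing +1, or +2 across a Feb 29):
  1796: Tue  1797: Thu (+2)  1798: Fri (+1) ✓  1799: Sat (+1)  1800: Sun (+1)
  1801: Mon (+1)  1802: Tue (+1)  1803: Wed (+1)  1804: Thu (+1)  1805: Sat (+2)
  1806: Sun (+1)  1807: Mon (+1)  1808: Tue (+1)  1809: Thu (+2)  … (38 more years) …
  1848: Wed (+1)  1849: Fri (+2) ✓  1850: Sat (+1)  1851: Sun (+1)  1852: Mon (+1)
  1853: Wed (+2)  1854: Thu (+1)  1855: Fri (+1) ✓  1856: Sat (+1)  1857: Mon (+2)
  1858: Tue (+1)  1859: Wed (+1)  1860: Thu (+1)  1861: Sat (+2)
Friday years: 1798, 1810, 1816, 1821, 1827, 1838, 1844, 1849, 1855 — 9 in total.

9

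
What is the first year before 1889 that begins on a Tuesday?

Jan 1 advances by 2 weekdays after a leap year and by 1 after a common year.
1889: Jan 1 is Tuesday.
1888: Sunday (leap)
1887: Saturday
1886: Friday
1885: Thursday
1884: Tuesday (leap)
1884 begins on a Tuesday

1884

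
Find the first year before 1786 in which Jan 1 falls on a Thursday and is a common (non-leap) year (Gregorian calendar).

1778

Jan 1 advances by 2 weekdays after a leap year and by 1 after a common year.
1786: Jan 1 is Sunday.
1785: Saturday
1784: Thursday (leap)
1783: Wednesday
1782: Tuesday
1781: Monday
1780: Saturday (leap)
1779: Friday
1778: Thursday
1778 begins on a Thursday and is a common year.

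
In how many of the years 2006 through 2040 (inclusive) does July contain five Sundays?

July has 31 days; it has five Sundays when Sunday falls among the first (month-length − 28) days — i.e. when July 1 is one of Sunday/Saturday/Friday.
July 1 by year: 2006:Sat✓ 2007:Sun✓ 2008:Tue 2009:Wed 2010:Thu 2011:Fri✓ 2012:Sun✓ 2013:Mon 2014:Tue 2015:Wed 2016:Fri✓ 2017:Sat✓ 2018:Sun✓ 2019:Mon 2020:Wed …(5 more)… 2026:Wed 2027:Thu 2028:Sat✓ 2029:Sun✓ 2030:Mon 2031:Tue 2032:Thu 2033:Fri✓ 2034:Sat✓ 2035:Sun✓ 2036:Tue 2037:Wed 2038:Thu 2039:Fri✓ 2040:Sun✓
Years with five Sundays: 2006, 2007, 2011, 2012, 2016, 2017, 2018, 2022, 2023, 2028, 2029, 2033, 2034, 2035, 2039, 2040 → 16.

16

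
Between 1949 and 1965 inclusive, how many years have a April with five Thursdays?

5

April has 30 days; it has five Thursdays when Thursday falls among the first (month-length − 28) days — i.e. when April 1 is one of Thursday/Wednesday.
April 1 by year: 1949:Fri 1950:Sat 1951:Sun 1952:Tue 1953:Wed✓ 1954:Thu✓ 1955:Fri 1956:Sun 1957:Mon 1958:Tue 1959:Wed✓ 1960:Fri 1961:Sat 1962:Sun 1963:Mon 1964:Wed✓ 1965:Thu✓
Years with five Thursdays: 1953, 1954, 1959, 1964, 1965 → 5.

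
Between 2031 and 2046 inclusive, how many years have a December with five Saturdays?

8

December has 31 days; it has five Saturdays when Saturday falls among the first (month-length − 28) days — i.e. when December 1 is one of Saturday/Friday/Thursday.
December 1 by year: 2031:Mon 2032:Wed 2033:Thu✓ 2034:Fri✓ 2035:Sat✓ 2036:Mon 2037:Tue 2038:Wed 2039:Thu✓ 2040:Sat✓ 2041:Sun 2042:Mon 2043:Tue 2044:Thu✓ 2045:Fri✓ 2046:Sat✓
Years with five Saturdays: 2033, 2034, 2035, 2039, 2040, 2044, 2045, 2046 → 8.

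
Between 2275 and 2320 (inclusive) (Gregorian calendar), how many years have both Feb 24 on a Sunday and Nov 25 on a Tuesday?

Check each year's weekday for Feb 24 and Nov 25:
  2275: Wed/Thu  2276: Thu/Sat  2277: Sat/Sun  2278: Sun/Mon  2279: Mon/Tue  2280: Tue/Thu  2281: Thu/Fri  2282: Fri/Sat  2283: Sat/Sun  2284: Sun/Tue ✓  2285: Tue/Wed  2286: Wed/Thu  2287: Thu/Fri  2288: Fri/Sun  …(18 more)…  2307: Sun/Mon  2308: Mon/Wed  2309: Wed/Thu  2310: Thu/Fri  2311: Fri/Sat  2312: Sat/Mon  2313: Mon/Tue  2314: Tue/Wed  2315: Wed/Thu  2316: Thu/Sat  2317: Sat/Sun  2318: Sun/Mon  2319: Mon/Tue  2320: Tue/Thu
Both conditions hold in: 2284 — 1.

1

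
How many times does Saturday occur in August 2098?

5

August 2098 has 31 days and begins on Friday.
The first Saturday is August 2.
Saturdays fall on 2, 9, 16, 23, 30 — that's 5.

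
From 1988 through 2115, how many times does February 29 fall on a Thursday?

4

Leap years in 1988–2115: 31 of them.
Feb 29 weekday advances by 5 (mod 7) from one leap year to the next four years later (or differs when a century non-leap intervenes).
Leap-day weekdays: 1988:Mon 1992:Sat 1996:Thu✓ 2000:Tue 2004:Sun 2008:Fri 2012:Wed 2016:Mon 2020:Sat 2024:Thu✓ 2028:Tue 2032:Sun 2036:Fri …(5 more)… 2060:Sun 2064:Fri 2068:Wed 2072:Mon 2076:Sat 2080:Thu✓ 2084:Tue 2088:Sun 2092:Fri 2096:Wed 2104:Fri 2108:Wed 2112:Mon
Thursday: 1996, 2024, 2052, 2080 → 4.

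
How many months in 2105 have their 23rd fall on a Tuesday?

1

Check the 23rd of each month of 2105: Jan 23: Fri, Feb 23: Mon, Mar 23: Mon, Apr 23: Thu, May 23: Sat, Jun 23: Tue, Jul 23: Thu, Aug 23: Sun, Sep 23: Wed, Oct 23: Fri, Nov 23: Mon, Dec 23: Wed.
Tuesday occurs in June — 1 month.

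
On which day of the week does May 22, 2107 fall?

Sunday

January 1, 2107 is a Saturday.
May 22 is day 142 of the year, i.e. 141 days after Jan 1.
141 mod 7 = 1, so advance 1 weekday from Saturday: Sunday.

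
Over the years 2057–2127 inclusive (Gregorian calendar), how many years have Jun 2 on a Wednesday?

Track Jun 2's weekday year by year (advancing +1, or +2 across a Feb 29):
  2057: Sat  2058: Sun (+1)  2059: Mon (+1)  2060: Wed (+2) ✓  2061: Thu (+1)
  2062: Fri (+1)  2063: Sat (+1)  2064: Mon (+2)  2065: Tue (+1)  2066: Wed (+1) ✓
  2067: Thu (+1)  2068: Sat (+2)  2069: Sun (+1)  2070: Mon (+1)  … (43 more years) …
  2114: Sat (+1)  2115: Sun (+1)  2116: Tue (+2)  2117: Wed (+1) ✓  2118: Thu (+1)
  2119: Fri (+1)  2120: Sun (+2)  2121: Mon (+1)  2122: Tue (+1)  2123: Wed (+1) ✓
  2124: Fri (+2)  2125: Sat (+1)  2126: Sun (+1)  2127: Mon (+1)
Wednesday years: 2060, 2066, 2077, 2083, 2088, 2094, 2100, 2106, 2117, 2123 — 10 in total.

10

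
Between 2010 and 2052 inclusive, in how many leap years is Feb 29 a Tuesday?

1

Leap years in 2010–2052: 11 of them.
Feb 29 weekday advances by 5 (mod 7) from one leap year to the next four years later (or differs when a century non-leap intervenes).
Leap-day weekdays: 2012:Wed 2016:Mon 2020:Sat 2024:Thu 2028:Tue✓ 2032:Sun 2036:Fri 2040:Wed 2044:Mon 2048:Sat 2052:Thu
Tuesday: 2028 → 1.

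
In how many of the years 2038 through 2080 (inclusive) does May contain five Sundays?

May has 31 days; it has five Sundays when Sunday falls among the first (month-length − 28) days — i.e. when May 1 is one of Sunday/Saturday/Friday.
May 1 by year: 2038:Sat✓ 2039:Sun✓ 2040:Tue 2041:Wed 2042:Thu 2043:Fri✓ 2044:Sun✓ 2045:Mon 2046:Tue 2047:Wed 2048:Fri✓ 2049:Sat✓ 2050:Sun✓ 2051:Mon 2052:Wed …(13 more)… 2066:Sat✓ 2067:Sun✓ 2068:Tue 2069:Wed 2070:Thu 2071:Fri✓ 2072:Sun✓ 2073:Mon 2074:Tue 2075:Wed 2076:Fri✓ 2077:Sat✓ 2078:Sun✓ 2079:Mon 2080:Wed
Years with five Sundays: 2038, 2039, 2043, 2044, 2048, 2049, 2050, 2054, 2055, 2060, 2061, 2065, 2066, 2067, 2071, 2072, 2076, 2077, 2078 → 19.

19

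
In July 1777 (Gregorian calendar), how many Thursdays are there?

5

July 1777 has 31 days and begins on Tuesday.
The first Thursday is July 3.
Thursdays fall on 3, 10, 17, 24, 31 — that's 5.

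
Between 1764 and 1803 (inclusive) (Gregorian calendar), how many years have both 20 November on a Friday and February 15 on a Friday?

Check each year's weekday for 20 November and February 15:
  1764: Tue/Wed  1765: Wed/Fri  1766: Thu/Sat  1767: Fri/Sun  1768: Sun/Mon  1769: Mon/Wed  1770: Tue/Thu  1771: Wed/Fri  1772: Fri/Sat  1773: Sat/Mon  1774: Sun/Tue  1775: Mon/Wed  1776: Wed/Thu  1777: Thu/Sat  …(12 more)…  1790: Sat/Mon  1791: Sun/Tue  1792: Tue/Wed  1793: Wed/Fri  1794: Thu/Sat  1795: Fri/Sun  1796: Sun/Mon  1797: Mon/Wed  1798: Tue/Thu  1799: Wed/Fri  1800: Thu/Sat  1801: Fri/Sun  1802: Sat/Mon  1803: Sun/Tue
Both conditions hold in: no year — 0.

0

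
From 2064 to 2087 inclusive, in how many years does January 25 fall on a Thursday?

3

Track January 25's weekday year by year (advancing +1, or +2 across a Feb 29):
  2064: Fri  2065: Sun (+2)  2066: Mon (+1)  2067: Tue (+1)  2068: Wed (+1)
  2069: Fri (+2)  2070: Sat (+1)  2071: Sun (+1)  2072: Mon (+1)  2073: Wed (+2)
  2074: Thu (+1) ✓  2075: Fri (+1)  2076: Sat (+1)  2077: Mon (+2)  2078: Tue (+1)
  2079: Wed (+1)  2080: Thu (+1) ✓  2081: Sat (+2)  2082: Sun (+1)  2083: Mon (+1)
  2084: Tue (+1)  2085: Thu (+2) ✓  2086: Fri (+1)  2087: Sat (+1)
Thursday years: 2074, 2080, 2085 — 3 in total.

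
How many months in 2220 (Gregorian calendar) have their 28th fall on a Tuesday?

2

Check the 28th of each month of 2220: Jan 28: Fri, Feb 28: Mon, Mar 28: Tue, Apr 28: Fri, May 28: Sun, Jun 28: Wed, Jul 28: Fri, Aug 28: Mon, Sep 28: Thu, Oct 28: Sat, Nov 28: Tue, Dec 28: Thu.
Tuesday occurs in March, November — 2 months.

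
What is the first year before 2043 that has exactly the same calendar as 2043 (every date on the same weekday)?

2037

Two years share a calendar iff Jan 1 falls on the same weekday and both are leap or both are common. 2043: Jan 1 is Thursday, common year.
2042: Jan 1 Wednesday, common
2041: Jan 1 Tuesday, common
2040: Jan 1 Sunday, leap
2039: Jan 1 Saturday, common
2038: Jan 1 Friday, common
2037: Jan 1 Thursday, common
2037 matches on both conditions.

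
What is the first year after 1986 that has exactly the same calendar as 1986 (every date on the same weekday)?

Two years share a calendar iff Jan 1 falls on the same weekday and both are leap or both are common. 1986: Jan 1 is Wednesday, common year.
1987: Jan 1 Thursday, common
1988: Jan 1 Friday, leap
1989: Jan 1 Sunday, common
1990: Jan 1 Monday, common
1991: Jan 1 Tuesday, common
1992: Jan 1 Wednesday, leap
1993: Jan 1 Friday, common
1994: Jan 1 Saturday, common
1995: Jan 1 Sunday, common
1996: Jan 1 Monday, leap
1997: Jan 1 Wednesday, common
1997 matches on both conditions.

1997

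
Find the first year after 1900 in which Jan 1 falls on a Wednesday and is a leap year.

Jan 1 advances by 2 weekdays after a leap year and by 1 after a common year.
1900: Jan 1 is Monday.
1901: Tuesday
1902: Wednesday
1903: Thursday
1904: Friday (leap)
1905: Sunday
1906: Monday
1907: Tuesday
1908: Wednesday (leap)
1908 begins on a Wednesday and is a leap year.

1908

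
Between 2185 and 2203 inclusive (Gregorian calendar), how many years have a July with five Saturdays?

July has 31 days; it has five Saturdays when Saturday falls among the first (month-length − 28) days — i.e. when July 1 is one of Saturday/Friday/Thursday.
July 1 by year: 2185:Fri✓ 2186:Sat✓ 2187:Sun 2188:Tue 2189:Wed 2190:Thu✓ 2191:Fri✓ 2192:Sun 2193:Mon 2194:Tue 2195:Wed 2196:Fri✓ 2197:Sat✓ 2198:Sun 2199:Mon 2200:Tue 2201:Wed 2202:Thu✓ 2203:Fri✓
Years with five Saturdays: 2185, 2186, 2190, 2191, 2196, 2197, 2202, 2203 → 8.

8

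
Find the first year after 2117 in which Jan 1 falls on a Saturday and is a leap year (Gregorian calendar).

2124

Jan 1 advances by 2 weekdays after a leap year and by 1 after a common year.
2117: Jan 1 is Friday.
2118: Saturday
2119: Sunday
2120: Monday (leap)
2121: Wednesday
2122: Thursday
2123: Friday
2124: Saturday (leap)
2124 begins on a Saturday and is a leap year.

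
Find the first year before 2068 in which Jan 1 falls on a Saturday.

Jan 1 advances by 2 weekdays after a leap year and by 1 after a common year.
2068: Jan 1 is Sunday (leap).
2067: Saturday
2067 begins on a Saturday

2067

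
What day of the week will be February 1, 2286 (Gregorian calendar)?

January 1, 2286 is a Friday.
February 1 is day 32 of the year, i.e. 31 days after Jan 1.
31 mod 7 = 3, so advance 3 weekdays from Friday: Monday.

Monday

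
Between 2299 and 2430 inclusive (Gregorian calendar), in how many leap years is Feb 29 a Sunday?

Leap years in 2299–2430: 32 of them.
Feb 29 weekday advances by 5 (mod 7) from one leap year to the next four years later (or differs when a century non-leap intervenes).
Leap-day weekdays: 2304:Mon 2308:Sat 2312:Thu 2316:Tue 2320:Sun✓ 2324:Fri 2328:Wed 2332:Mon 2336:Sat 2340:Thu 2344:Tue 2348:Sun✓ 2352:Fri …(6 more)… 2380:Fri 2384:Wed 2388:Mon 2392:Sat 2396:Thu 2400:Tue 2404:Sun✓ 2408:Fri 2412:Wed 2416:Mon 2420:Sat 2424:Thu 2428:Tue
Sunday: 2320, 2348, 2376, 2404 → 4.

4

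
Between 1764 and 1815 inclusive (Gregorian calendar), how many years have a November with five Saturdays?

15

November has 30 days; it has five Saturdays when Saturday falls among the first (month-length − 28) days — i.e. when November 1 is one of Saturday/Friday.
November 1 by year: 1764:Thu 1765:Fri✓ 1766:Sat✓ 1767:Sun 1768:Tue 1769:Wed 1770:Thu 1771:Fri✓ 1772:Sun 1773:Mon 1774:Tue 1775:Wed 1776:Fri✓ 1777:Sat✓ 1778:Sun …(22 more)… 1801:Sun 1802:Mon 1803:Tue 1804:Thu 1805:Fri✓ 1806:Sat✓ 1807:Sun 1808:Tue 1809:Wed 1810:Thu 1811:Fri✓ 1812:Sun 1813:Mon 1814:Tue 1815:Wed
Years with five Saturdays: 1765, 1766, 1771, 1776, 1777, 1782, 1783, 1788, 1793, 1794, 1799, 1800, 1805, 1806, 1811 → 15.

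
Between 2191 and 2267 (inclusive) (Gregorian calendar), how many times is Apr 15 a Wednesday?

Track Apr 15's weekday year by year (advancing +1, or +2 across a Feb 29):
  2191: Fri  2192: Sun (+2)  2193: Mon (+1)  2194: Tue (+1)  2195: Wed (+1) ✓
  2196: Fri (+2)  2197: Sat (+1)  2198: Sun (+1)  2199: Mon (+1)  2200: Tue (+1)
  2201: Wed (+1) ✓  2202: Thu (+1)  2203: Fri (+1)  2204: Sun (+2)  … (49 more years) …
  2254: Sat (+1)  2255: Sun (+1)  2256: Tue (+2)  2257: Wed (+1) ✓  2258: Thu (+1)
  2259: Fri (+1)  2260: Sun (+2)  2261: Mon (+1)  2262: Tue (+1)  2263: Wed (+1) ✓
  2264: Fri (+2)  2265: Sat (+1)  2266: Sun (+1)  2267: Mon (+1)
Wednesday years: 2195, 2201, 2207, 2212, 2218, 2229, 2235, 2240, 2246, 2257, 2263 — 11 in total.

11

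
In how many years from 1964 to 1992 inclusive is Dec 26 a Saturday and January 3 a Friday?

2

Check each year's weekday for Dec 26 and January 3:
  1964: Sat/Fri ✓  1965: Sun/Sun  1966: Mon/Mon  1967: Tue/Tue  1968: Thu/Wed  1969: Fri/Fri  1970: Sat/Sat  1971: Sun/Sun  1972: Tue/Mon  1973: Wed/Wed  1974: Thu/Thu  1975: Fri/Fri  1976: Sun/Sat  1977: Mon/Mon  1978: Tue/Tue  1979: Wed/Wed  1980: Fri/Thu  1981: Sat/Sat  1982: Sun/Sun  1983: Mon/Mon  1984: Wed/Tue  1985: Thu/Thu  1986: Fri/Fri  1987: Sat/Sat  1988: Mon/Sun  1989: Tue/Tue  1990: Wed/Wed  1991: Thu/Thu  1992: Sat/Fri ✓
Both conditions hold in: 1964, 1992 — 2.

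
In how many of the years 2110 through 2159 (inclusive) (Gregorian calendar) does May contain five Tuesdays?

22

May has 31 days; it has five Tuesdays when Tuesday falls among the first (month-length − 28) days — i.e. when May 1 is one of Tuesday/Monday/Sunday.
May 1 by year: 2110:Thu 2111:Fri 2112:Sun✓ 2113:Mon✓ 2114:Tue✓ 2115:Wed 2116:Fri 2117:Sat 2118:Sun✓ 2119:Mon✓ 2120:Wed 2121:Thu 2122:Fri 2123:Sat 2124:Mon✓ …(20 more)… 2145:Sat 2146:Sun✓ 2147:Mon✓ 2148:Wed 2149:Thu 2150:Fri 2151:Sat 2152:Mon✓ 2153:Tue✓ 2154:Wed 2155:Thu 2156:Sat 2157:Sun✓ 2158:Mon✓ 2159:Tue✓
Years with five Tuesdays: 2112, 2113, 2114, 2118, 2119, 2124, 2125, 2129, 2130, 2131, 2135, 2136, 2140, 2141, 2142, 2146, 2147, 2152, 2153, 2157, 2158, 2159 → 22.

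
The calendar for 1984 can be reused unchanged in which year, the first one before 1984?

1956

Two years share a calendar iff Jan 1 falls on the same weekday and both are leap or both are common. 1984: Jan 1 is Sunday, leap year.
1983: Jan 1 Saturday, common
1982: Jan 1 Friday, common
1981: Jan 1 Thursday, common
1980: Jan 1 Tuesday, leap
1979: Jan 1 Monday, common
1978: Jan 1 Sunday, common
1977: Jan 1 Saturday, common
1976: Jan 1 Thursday, leap
1975: Jan 1 Wednesday, common
1974: Jan 1 Tuesday, common
1973: Jan 1 Monday, common
1972: Jan 1 Saturday, leap
1971: Jan 1 Friday, common
1970: Jan 1 Thursday, common
1969: Jan 1 Wednesday, common
1968: Jan 1 Monday, leap
1967: Jan 1 Sunday, common
1966: Jan 1 Saturday, common
1965: Jan 1 Friday, common
1964: Jan 1 Wednesday, leap
1963: Jan 1 Tuesday, common
1962: Jan 1 Monday, common
1961: Jan 1 Sunday, common
1960: Jan 1 Friday, leap
1959: Jan 1 Thursday, common
1958: Jan 1 Wednesday, common
1957: Jan 1 Tuesday, common
1956: Jan 1 Sunday, leap
1956 matches on both conditions.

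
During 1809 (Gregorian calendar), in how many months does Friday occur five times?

A month of length L has five Fridays iff its first Friday is on day ≤ L−28 (so day 1–3 in a 31-day month, 1–2 in a 30-day month, day 1 in a leap February).
Checking each month of 1809: Jan starts Sun (31d); Feb starts Wed (28d); Mar starts Wed (31d) ✓; Apr starts Sat (30d); May starts Mon (31d); Jun starts Thu (30d) ✓; Jul starts Sat (31d); Aug starts Tue (31d); Sep starts Fri (30d) ✓; Oct starts Sun (31d); Nov starts Wed (30d); Dec starts Fri (31d) ✓.
Five-Friday months: March, June, September, December → 4.

4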